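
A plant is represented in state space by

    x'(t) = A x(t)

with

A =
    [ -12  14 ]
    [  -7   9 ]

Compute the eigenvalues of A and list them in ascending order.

-5, 2

det(sI - A) = s^2 - (tr A)s + det A, with tr A = (-12) + 9 = -3 and det A = (-12)·9 - 14·(-7) = -108 - (-98) = -10.
So p(s) = det(sI - A) = s^2 + 3s - 10.
Factor s^2 + 3s - 10: two numbers with sum -3 and product -10 are 2 and -5, so s^2 + 3s - 10 = (s - 2)(s + 5).
Hence p(s) = (s - 2) (s + 5), with roots -5, 2.
At least one eigenvalue has non-negative real part, so the system is not asymptotically stable.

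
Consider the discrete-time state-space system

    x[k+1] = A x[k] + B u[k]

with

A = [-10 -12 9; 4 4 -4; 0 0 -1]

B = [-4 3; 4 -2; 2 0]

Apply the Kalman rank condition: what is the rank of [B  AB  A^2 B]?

2

AB = [[10, -6], [-8, 4], [-2, 0]]
A^2B = [[-22, 12], [16, -8], [2, 0]]
Controllability matrix C = [B  AB  A^2B] = [[-4, 3, 10, -6, -22, 12], [4, -2, -8, 4, 16, -8], [2, 0, -2, 0, 2, 0]]
The rows r1, r2, r3 of C are linearly dependent: -2·r1 - 3·r2 + 2·r3 = 0 (check each entry), so rank(C) ≤ 2.
The 2×2 minor from rows 1, 2, columns 1, 2 is (-4)·(-2) - 3·4 = 8 - 12 = -4 ≠ 0, so rank(C) = 2.
rank(C) = 2 < n = 3, so the pair (A, B) is not completely controllable.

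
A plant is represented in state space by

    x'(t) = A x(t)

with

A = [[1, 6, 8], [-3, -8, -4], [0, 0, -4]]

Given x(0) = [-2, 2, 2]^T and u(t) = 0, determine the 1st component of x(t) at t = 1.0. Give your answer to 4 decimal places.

0.9227

det(sI - A) = s^3 - (tr A)s^2 + (M11 + M22 + M33)s - det A, where Mii is the 2×2 principal minor of A obtained by deleting row i and column i.
tr A = 1 + (-8) + (-4) = -11; M11 = (-8)·(-4) - (-4)·0 = 32 - 0 = 32; M22 = 1·(-4) - 8·0 = -4 - 0 = -4; M33 = 1·(-8) - 6·(-3) = -8 - (-18) = 10; sum of minors = 38.
det A = 1·((-8)·(-4) - (-4)·0) - 6·((-3)·(-4) - (-4)·0) + 8·((-3)·0 - (-8)·0) = 1·32 - 6·12 + 8·0 = -40.
So p(s) = det(sI - A) = s^3 + 11s^2 + 38s + 40.
Rational-root test: any integer root divides 40. Testing small divisors, s = -2 works: p(-2) = -8 + 44 + (-76) + 40 = 0, so (s + 2) is a factor.
Dividing, p(s) = (s + 2)(s^2 + 9s + 20).
Factor s^2 + 9s + 20: two numbers with sum -9 and product 20 are -4 and -5, so s^2 + 9s + 20 = (s + 4)(s + 5).
Hence p(s) = (s + 2) (s + 4) (s + 5), with roots -5, -4, -2.
The eigenvalues -5, -4, -2 are distinct and real, so A is diagonalisable and x(t) = e^{At} x(0) = V diag(e^{λ_i t}) V^{-1} x(0), where the columns of V are the eigenvectors.
λ = -5: A - (-5)I = [[6, 6, 8], [-3, -3, -4], [0, 0, 1]]. v must be orthogonal to every row; (row 1) × (row 3) = [6, -6, 0], so take v_1 = [1, -1, 0]^T.
λ = -4: A - (-4)I = [[5, 6, 8], [-3, -4, -4], [0, 0, 0]]. v must be orthogonal to every row; (row 1) × (row 2) = [8, -4, -2], so take v_2 = [-4, 2, 1]^T.
λ = -2: A - (-2)I = [[3, 6, 8], [-3, -6, -4], [0, 0, -2]]. v must be orthogonal to every row; (row 1) × (row 2) = [24, -12, 0], so take v_3 = [2, -1, 0]^T.
V = [v_1 v_2 v_3] = [[1, -4, 2], [-1, 2, -1], [0, 1, 0]] has det V = -1, so V^{-1} = adj(V)/det V = [[-1, -2, 0], [0, 0, 1], [1, 1, 2]].
Modal coordinates z(0) = V^{-1} x(0): (-1)·(-2) + (-2)·2 + 0·2 = -2; 0·(-2) + 0·2 + 1·2 = 2; 1·(-2) + 1·2 + 2·2 = 4; so z(0) = [-2, 2, 4]^T.
x_1(t) = Σ_i (v_i)_1 · z_i(0) · e^{λ_i t} (row 1 of V times the modal terms).
x_1(1.0) = 1·(-2)·e^{-5·1.0} + (-4)·2·e^{-4·1.0} + 2·4·e^{-2·1.0} = (-2)·0.006738 + (-8)·0.018316 + 8·0.135335 = 0.9227.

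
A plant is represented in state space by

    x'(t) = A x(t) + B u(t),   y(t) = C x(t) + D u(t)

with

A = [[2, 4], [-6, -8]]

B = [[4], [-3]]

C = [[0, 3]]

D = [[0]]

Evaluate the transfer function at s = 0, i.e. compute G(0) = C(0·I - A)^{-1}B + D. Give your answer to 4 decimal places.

-6.7500

G(0) = C(-A)^{-1}B + D = -C A^{-1} B + D.
det A = 8, so A^{-1} = (1/8)·adj(A) = [[-1, -1/2], [3/4, 1/4]]
A^{-1} B = [-5/2, 9/4]^T
C A^{-1} B = 27/4
G(0) = D - C A^{-1} B = 0 - (27/4) = -27/4 ≈ -6.7500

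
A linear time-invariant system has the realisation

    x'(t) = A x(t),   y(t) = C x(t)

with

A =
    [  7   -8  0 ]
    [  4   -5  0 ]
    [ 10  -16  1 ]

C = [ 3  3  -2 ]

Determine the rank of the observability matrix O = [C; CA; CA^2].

CA = [[13, -7, -2]]
CA^2 = [[43, -37, -2]]
Observability matrix O = [C; CA; CA^2] = [[3, 3, -2], [13, -7, -2], [43, -37, -2]]
The columns c1, c2, c3 of O are linearly dependent: c1 + c2 + 3·c3 = 0 (check each entry), so rank(O) ≤ 2.
The 2×2 minor from rows 1, 2, columns 1, 2 is 3·(-7) - 3·13 = -21 - 39 = -60 ≠ 0, so rank(O) = 2.
rank(O) = 2 < n = 3, so the pair (A, C) is not completely observable.

2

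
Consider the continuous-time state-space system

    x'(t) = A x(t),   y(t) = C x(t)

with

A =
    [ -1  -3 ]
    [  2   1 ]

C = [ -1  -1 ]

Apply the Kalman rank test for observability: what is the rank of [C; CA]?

2

CA = [[-1, 2]]
Observability matrix O = [C; CA] = [[-1, -1], [-1, 2]]
det(O) = (-1)·2 - (-1)·(-1) = -2 - 1 = -3 ≠ 0, so rank(O) = 2.
rank(O) = 2 = n, so the pair (A, C) is completely observable.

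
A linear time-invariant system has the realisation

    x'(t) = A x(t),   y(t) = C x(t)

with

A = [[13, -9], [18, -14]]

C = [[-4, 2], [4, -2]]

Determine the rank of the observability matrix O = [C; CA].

1

CA = [[-16, 8], [16, -8]]
Observability matrix O = [C; CA] = [[-4, 2], [4, -2], [-16, 8], [16, -8]]
Every row of O is a scalar multiple of row 1 = [-4, 2] (multipliers 1, -1, 4, -4), so the rows span a one-dimensional space.
O ≠ 0, hence rank(O) = 1.
rank(O) = 1 < n = 2, so the pair (A, C) is not completely observable.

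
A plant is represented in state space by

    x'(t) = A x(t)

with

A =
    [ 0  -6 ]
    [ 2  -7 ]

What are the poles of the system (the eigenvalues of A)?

-4, -3

det(sI - A) = s^2 - (tr A)s + det A, with tr A = 0 + (-7) = -7 and det A = 0·(-7) - (-6)·2 = 0 - (-12) = 12.
So p(s) = det(sI - A) = s^2 + 7s + 12.
Factor s^2 + 7s + 12: two numbers with sum -7 and product 12 are -3 and -4, so s^2 + 7s + 12 = (s + 3)(s + 4).
Hence p(s) = (s + 3) (s + 4), with roots -4, -3.
All eigenvalues have negative real part, so the system is asymptotically stable.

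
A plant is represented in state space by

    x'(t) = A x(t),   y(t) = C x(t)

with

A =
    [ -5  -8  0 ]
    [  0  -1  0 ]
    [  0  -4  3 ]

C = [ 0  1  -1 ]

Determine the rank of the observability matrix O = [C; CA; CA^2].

1

CA = [[0, 3, -3]]
CA^2 = [[0, 9, -9]]
Observability matrix O = [C; CA; CA^2] = [[0, 1, -1], [0, 3, -3], [0, 9, -9]]
Every row of O is a scalar multiple of row 1 = [0, 1, -1] (multipliers 1, 3, 9), so the rows span a one-dimensional space.
O ≠ 0, hence rank(O) = 1.
rank(O) = 1 < n = 3, so the pair (A, C) is not completely observable.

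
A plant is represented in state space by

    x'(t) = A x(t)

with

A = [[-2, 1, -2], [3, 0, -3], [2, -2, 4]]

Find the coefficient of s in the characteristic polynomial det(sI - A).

Expand det(sI - A) for the 3×3 matrix.
p(s) = s^3 - 2s^2 - 13s - 6.
(Check: constant term = det(-A) = (-1)^3 det A = -6; coefficient of s^2 = -tr A = -2.)
The coefficient of s is -13.

-13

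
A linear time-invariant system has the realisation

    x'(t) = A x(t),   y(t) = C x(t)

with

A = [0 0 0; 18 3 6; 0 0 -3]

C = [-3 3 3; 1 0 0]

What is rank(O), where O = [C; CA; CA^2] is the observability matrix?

CA = [[54, 9, 9], [0, 0, 0]]
CA^2 = [[162, 27, 27], [0, 0, 0]]
Observability matrix O = [C; CA; CA^2] = [[-3, 3, 3], [1, 0, 0], [54, 9, 9], [0, 0, 0], [162, 27, 27], [0, 0, 0]]
The columns c1, c2, c3 of O are linearly dependent: -c2 + c3 = 0 (check each entry), so rank(O) ≤ 2.
The 2×2 minor from rows 1, 2, columns 1, 2 is (-3)·0 - 3·1 = 0 - 3 = -3 ≠ 0, so rank(O) = 2.
rank(O) = 2 < n = 3, so the pair (A, C) is not completely observable.

2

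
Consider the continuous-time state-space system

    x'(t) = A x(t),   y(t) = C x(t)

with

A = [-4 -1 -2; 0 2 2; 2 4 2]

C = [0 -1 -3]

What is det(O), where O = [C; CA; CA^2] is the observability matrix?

-1052

CA = [[-6, -14, -8]]
CA^2 = [[8, -54, -32]]
Observability matrix O = [C; CA; CA^2] = [[0, -1, -3], [-6, -14, -8], [8, -54, -32]]
Expanding along the first row, det(O) = 0·((-14)·(-32) - (-8)·(-54)) - (-1)·((-6)·(-32) - (-8)·8) + (-3)·((-6)·(-54) - (-14)·8) = 0·16 - (-1)·256 + (-3)·436 = -1052
Since det(O) ≠ 0, rank(O) = 3 and the system is completely observable.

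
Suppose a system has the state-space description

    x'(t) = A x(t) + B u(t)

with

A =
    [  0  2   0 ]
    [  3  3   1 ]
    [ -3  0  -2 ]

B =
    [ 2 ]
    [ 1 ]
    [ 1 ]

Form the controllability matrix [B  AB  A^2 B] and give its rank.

AB = [[2], [10], [-8]]
A^2B = [[20], [28], [10]]
Controllability matrix C = [B  AB  A^2B] = [[2, 2, 20], [1, 10, 28], [1, -8, 10]]
det(C) = 2·(10·10 - 28·(-8)) - 2·(1·10 - 28·1) + 20·(1·(-8) - 10·1) = 2·324 - 2·(-18) + 20·(-18) = 324 ≠ 0, so rank(C) = 3.
rank(C) = 3 = n, so the pair (A, B) is completely controllable.

3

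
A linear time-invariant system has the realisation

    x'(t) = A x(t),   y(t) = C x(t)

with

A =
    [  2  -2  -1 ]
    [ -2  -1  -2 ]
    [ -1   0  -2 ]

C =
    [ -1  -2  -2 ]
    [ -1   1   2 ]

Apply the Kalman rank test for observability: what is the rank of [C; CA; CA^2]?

CA = [[4, 4, 9], [-6, 1, -5]]
CA^2 = [[-9, -12, -30], [-9, 11, 14]]
Observability matrix O = [C; CA; CA^2] = [[-1, -2, -2], [-1, 1, 2], [4, 4, 9], [-6, 1, -5], [-9, -12, -30], [-9, 11, 14]]
Take the 3×3 submatrix of O formed by rows 1, 2, 3: [[-1, -2, -2], [-1, 1, 2], [4, 4, 9]]. Its determinant is (-1)·(1·9 - 2·4) - (-2)·((-1)·9 - 2·4) + (-2)·((-1)·4 - 1·4) = (-1)·1 - (-2)·(-17) + (-2)·(-8) = -19 ≠ 0.
So rank(O) ≥ 3; since O has 3 columns, rank(O) = 3.
rank(O) = 3 = n, so the pair (A, C) is completely observable.

3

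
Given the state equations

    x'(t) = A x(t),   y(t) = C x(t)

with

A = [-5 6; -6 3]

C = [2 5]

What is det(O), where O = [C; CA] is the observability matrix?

CA = [[-40, 27]]
Observability matrix O = [C; CA] = [[2, 5], [-40, 27]]
det(O) = 2·27 - 5·(-40) = 54 - (-200) = 254
Since det(O) ≠ 0, rank(O) = 2 and the system is completely observable.

254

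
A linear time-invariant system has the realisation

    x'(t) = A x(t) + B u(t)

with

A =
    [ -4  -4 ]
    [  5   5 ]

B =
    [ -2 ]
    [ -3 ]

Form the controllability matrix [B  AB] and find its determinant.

AB = [[20], [-25]]
Controllability matrix C = [B  AB] = [[-2, 20], [-3, -25]]
det(C) = (-2)·(-25) - 20·(-3) = 50 - (-60) = 110
Since det(C) ≠ 0, rank(C) = 2 and the system is completely controllable.

110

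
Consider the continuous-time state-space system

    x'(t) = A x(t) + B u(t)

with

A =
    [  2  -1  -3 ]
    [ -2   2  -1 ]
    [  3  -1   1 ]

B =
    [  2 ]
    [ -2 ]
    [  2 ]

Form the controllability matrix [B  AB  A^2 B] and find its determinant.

AB = [[0], [-10], [10]]
A^2B = [[-20], [-30], [20]]
Controllability matrix C = [B  AB  A^2B] = [[2, 0, -20], [-2, -10, -30], [2, 10, 20]]
Expanding along the first row, det(C) = 2·((-10)·20 - (-30)·10) - 0·((-2)·20 - (-30)·2) + (-20)·((-2)·10 - (-10)·2) = 2·100 - 0·20 + (-20)·0 = 200
Since det(C) ≠ 0, rank(C) = 3 and the system is completely controllable.

200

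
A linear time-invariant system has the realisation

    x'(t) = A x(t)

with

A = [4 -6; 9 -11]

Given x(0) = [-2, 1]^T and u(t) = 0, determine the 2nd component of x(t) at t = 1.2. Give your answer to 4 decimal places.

-0.7034

det(sI - A) = s^2 - (tr A)s + det A, with tr A = 4 + (-11) = -7 and det A = 4·(-11) - (-6)·9 = -44 - (-54) = 10.
So p(s) = det(sI - A) = s^2 + 7s + 10.
Factor s^2 + 7s + 10: two numbers with sum -7 and product 10 are -2 and -5, so s^2 + 7s + 10 = (s + 2)(s + 5).
Hence p(s) = (s + 2) (s + 5), with roots -5, -2.
The eigenvalues -5, -2 are distinct and real, so A is diagonalisable and x(t) = e^{At} x(0) = V diag(e^{λ_i t}) V^{-1} x(0), where the columns of V are the eigenvectors.
λ = -5: A - (-5)I = [[9, -6], [9, -6]]. Row 1 gives 9·v1 + (-6)·v2 = 0, so take v_1 = [2, 3]^T.
λ = -2: A - (-2)I = [[6, -6], [9, -9]]. Row 1 gives 6·v1 + (-6)·v2 = 0, so take v_2 = [1, 1]^T.
V = [v_1 v_2] = [[2, 1], [3, 1]] has det V = -1, so V^{-1} = adj(V)/det V = [[-1, 1], [3, -2]].
Modal coordinates z(0) = V^{-1} x(0): (-1)·(-2) + 1·1 = 3; 3·(-2) + (-2)·1 = -8; so z(0) = [3, -8]^T.
x_2(t) = Σ_i (v_i)_2 · z_i(0) · e^{λ_i t} (row 2 of V times the modal terms).
x_2(1.2) = 3·3·e^{-5·1.2} + 1·(-8)·e^{-2·1.2} = 9·0.002479 + (-8)·0.090718 = -0.7034.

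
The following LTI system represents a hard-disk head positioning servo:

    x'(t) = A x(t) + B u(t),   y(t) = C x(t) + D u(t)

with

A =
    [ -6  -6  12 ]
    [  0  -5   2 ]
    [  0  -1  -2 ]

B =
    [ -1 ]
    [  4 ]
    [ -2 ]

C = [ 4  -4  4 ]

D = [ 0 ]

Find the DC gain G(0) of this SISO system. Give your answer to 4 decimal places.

G(0) = C(-A)^{-1}B + D = -C A^{-1} B + D.
det A = -72, so A^{-1} = (1/-72)·adj(A) = [[-1/6, 1/3, -2/3], [0, -1/6, -1/6], [0, 1/12, -5/12]]
A^{-1} B = [17/6, -1/3, 7/6]^T
C A^{-1} B = 52/3
G(0) = D - C A^{-1} B = 0 - (52/3) = -52/3 ≈ -17.3333

-17.3333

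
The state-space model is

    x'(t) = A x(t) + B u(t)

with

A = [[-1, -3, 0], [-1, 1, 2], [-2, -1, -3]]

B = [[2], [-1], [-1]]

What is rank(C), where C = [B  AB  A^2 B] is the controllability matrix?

3

AB = [[1], [-5], [0]]
A^2B = [[14], [-6], [3]]
Controllability matrix C = [B  AB  A^2B] = [[2, 1, 14], [-1, -5, -6], [-1, 0, 3]]
det(C) = 2·((-5)·3 - (-6)·0) - 1·((-1)·3 - (-6)·(-1)) + 14·((-1)·0 - (-5)·(-1)) = 2·(-15) - 1·(-9) + 14·(-5) = -91 ≠ 0, so rank(C) = 3.
rank(C) = 3 = n, so the pair (A, B) is completely controllable.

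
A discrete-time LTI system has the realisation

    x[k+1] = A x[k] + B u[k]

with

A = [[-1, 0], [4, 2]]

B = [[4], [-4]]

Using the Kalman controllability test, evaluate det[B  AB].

16

AB = [[-4], [8]]
Controllability matrix C = [B  AB] = [[4, -4], [-4, 8]]
det(C) = 4·8 - (-4)·(-4) = 32 - 16 = 16
Since det(C) ≠ 0, rank(C) = 2 and the system is completely controllable.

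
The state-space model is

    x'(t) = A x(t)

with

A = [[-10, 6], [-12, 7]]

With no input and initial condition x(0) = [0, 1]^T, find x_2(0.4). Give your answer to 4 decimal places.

det(sI - A) = s^2 - (tr A)s + det A, with tr A = (-10) + 7 = -3 and det A = (-10)·7 - 6·(-12) = -70 - (-72) = 2.
So p(s) = det(sI - A) = s^2 + 3s + 2.
Factor s^2 + 3s + 2: two numbers with sum -3 and product 2 are -1 and -2, so s^2 + 3s + 2 = (s + 1)(s + 2).
Hence p(s) = (s + 1) (s + 2), with roots -2, -1.
The eigenvalues -2, -1 are distinct and real, so A is diagonalisable and x(t) = e^{At} x(0) = V diag(e^{λ_i t}) V^{-1} x(0), where the columns of V are the eigenvectors.
λ = -2: A - (-2)I = [[-8, 6], [-12, 9]]. Row 1 gives (-8)·v1 + 6·v2 = 0, so take v_1 = [3, 4]^T.
λ = -1: A - (-1)I = [[-9, 6], [-12, 8]]. Row 1 gives (-9)·v1 + 6·v2 = 0, so take v_2 = [2, 3]^T.
V = [v_1 v_2] = [[3, 2], [4, 3]] has det V = 1, so V^{-1} = adj(V)/det V = [[3, -2], [-4, 3]].
Modal coordinates z(0) = V^{-1} x(0): 3·0 + (-2)·1 = -2; (-4)·0 + 3·1 = 3; so z(0) = [-2, 3]^T.
x_2(t) = Σ_i (v_i)_2 · z_i(0) · e^{λ_i t} (row 2 of V times the modal terms).
x_2(0.4) = 4·(-2)·e^{-2·0.4} + 3·3·e^{-1·0.4} = (-8)·0.449329 + 9·0.670320 = 2.4382.

2.4382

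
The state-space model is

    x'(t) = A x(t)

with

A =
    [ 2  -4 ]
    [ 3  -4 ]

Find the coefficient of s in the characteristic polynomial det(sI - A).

For a 2×2 matrix, det(sI - A) = s^2 - (tr A)s + det A.
tr A = -2, det A = 4.
So p(s) = s^2 + 2s + 4.
The coefficient of s is 2.

2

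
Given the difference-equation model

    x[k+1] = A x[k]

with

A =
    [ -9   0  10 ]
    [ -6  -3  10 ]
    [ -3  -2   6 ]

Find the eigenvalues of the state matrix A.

-4, -3, 1

det(zI - A) = z^3 - (tr A)z^2 + (M11 + M22 + M33)z - det A, where Mii is the 2×2 principal minor of A obtained by deleting row i and column i.
tr A = (-9) + (-3) + 6 = -6; M11 = (-3)·6 - 10·(-2) = -18 - (-20) = 2; M22 = (-9)·6 - 10·(-3) = -54 - (-30) = -24; M33 = (-9)·(-3) - 0·(-6) = 27 - 0 = 27; sum of minors = 5.
det A = (-9)·((-3)·6 - 10·(-2)) - 0·((-6)·6 - 10·(-3)) + 10·((-6)·(-2) - (-3)·(-3)) = (-9)·2 - 0·(-6) + 10·3 = 12.
So p(z) = det(zI - A) = z^3 + 6z^2 + 5z - 12.
Rational-root test: any integer root divides -12. Testing small divisors, z = 1 works: p(1) = 1 + 6 + 5 + (-12) = 0, so (z - 1) is a factor.
Dividing, p(z) = (z - 1)(z^2 + 7z + 12).
Factor z^2 + 7z + 12: two numbers with sum -7 and product 12 are -3 and -4, so z^2 + 7z + 12 = (z + 3)(z + 4).
Hence p(z) = (z - 1) (z + 3) (z + 4), with roots -4, -3, 1.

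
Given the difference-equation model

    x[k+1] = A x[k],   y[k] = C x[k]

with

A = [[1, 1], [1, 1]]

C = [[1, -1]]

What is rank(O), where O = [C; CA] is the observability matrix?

CA = [[0, 0]]
Observability matrix O = [C; CA] = [[1, -1], [0, 0]]
Every row of O is a scalar multiple of row 1 = [1, -1] (multipliers 1, 0), so the rows span a one-dimensional space.
O ≠ 0, hence rank(O) = 1.
rank(O) = 1 < n = 2, so the pair (A, C) is not completely observable.

1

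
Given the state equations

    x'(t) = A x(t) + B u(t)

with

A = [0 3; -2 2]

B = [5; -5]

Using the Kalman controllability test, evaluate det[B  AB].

-175

AB = [[-15], [-20]]
Controllability matrix C = [B  AB] = [[5, -15], [-5, -20]]
det(C) = 5·(-20) - (-15)·(-5) = -100 - 75 = -175
Since det(C) ≠ 0, rank(C) = 2 and the system is completely controllable.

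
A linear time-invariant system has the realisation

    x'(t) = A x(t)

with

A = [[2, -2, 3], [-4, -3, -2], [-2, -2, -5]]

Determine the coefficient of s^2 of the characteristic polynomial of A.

Expand det(sI - A) for the 3×3 matrix.
p(s) = s^3 + 6s^2 - 7s - 60.
(Check: constant term = det(-A) = (-1)^3 det A = -60; coefficient of s^2 = -tr A = 6.)
The coefficient of s^2 is 6.

6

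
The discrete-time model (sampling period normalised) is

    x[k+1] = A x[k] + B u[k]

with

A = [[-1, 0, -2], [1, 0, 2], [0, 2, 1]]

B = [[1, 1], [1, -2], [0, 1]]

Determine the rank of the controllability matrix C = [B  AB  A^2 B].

AB = [[-1, -3], [1, 3], [2, -3]]
A^2B = [[-3, 9], [3, -9], [4, 3]]
Controllability matrix C = [B  AB  A^2B] = [[1, 1, -1, -3, -3, 9], [1, -2, 1, 3, 3, -9], [0, 1, 2, -3, 4, 3]]
Take the 3×3 submatrix of C formed by columns 1, 2, 3: [[1, 1, -1], [1, -2, 1], [0, 1, 2]]. Its determinant is 1·((-2)·2 - 1·1) - 1·(1·2 - 1·0) + (-1)·(1·1 - (-2)·0) = 1·(-5) - 1·2 + (-1)·1 = -8 ≠ 0.
So rank(C) ≥ 3; since C has 3 rows, rank(C) = 3.
rank(C) = 3 = n, so the pair (A, B) is completely controllable.

3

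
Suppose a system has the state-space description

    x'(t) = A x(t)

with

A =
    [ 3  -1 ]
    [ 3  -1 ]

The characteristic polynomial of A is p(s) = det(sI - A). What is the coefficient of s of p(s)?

-2

For a 2×2 matrix, det(sI - A) = s^2 - (tr A)s + det A.
tr A = 2, det A = 0.
So p(s) = s^2 - 2s.
The coefficient of s is -2.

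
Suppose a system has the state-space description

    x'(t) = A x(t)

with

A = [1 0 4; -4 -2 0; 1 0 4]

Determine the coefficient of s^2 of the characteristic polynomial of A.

-3

Expand det(sI - A) for the 3×3 matrix.
p(s) = s^3 - 3s^2 - 10s.
(Check: constant term = det(-A) = (-1)^3 det A = 0; coefficient of s^2 = -tr A = -3.)
The coefficient of s^2 is -3.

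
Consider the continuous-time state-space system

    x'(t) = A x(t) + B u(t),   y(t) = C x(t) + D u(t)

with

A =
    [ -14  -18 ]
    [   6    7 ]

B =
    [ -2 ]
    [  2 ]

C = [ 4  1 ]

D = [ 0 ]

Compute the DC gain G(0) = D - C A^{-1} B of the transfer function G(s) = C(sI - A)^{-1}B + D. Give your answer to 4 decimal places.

G(0) = C(-A)^{-1}B + D = -C A^{-1} B + D.
det A = 10, so A^{-1} = (1/10)·adj(A) = [[7/10, 9/5], [-3/5, -7/5]]
A^{-1} B = [11/5, -8/5]^T
C A^{-1} B = 36/5
G(0) = D - C A^{-1} B = 0 - (36/5) = -36/5 ≈ -7.2000

-7.2000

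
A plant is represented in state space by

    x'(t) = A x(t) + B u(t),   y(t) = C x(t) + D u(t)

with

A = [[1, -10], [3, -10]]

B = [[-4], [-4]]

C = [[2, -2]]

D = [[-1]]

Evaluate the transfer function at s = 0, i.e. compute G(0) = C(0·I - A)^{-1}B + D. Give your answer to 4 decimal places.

G(0) = C(-A)^{-1}B + D = -C A^{-1} B + D.
det A = 20, so A^{-1} = (1/20)·adj(A) = [[-1/2, 1/2], [-3/20, 1/20]]
A^{-1} B = [0, 2/5]^T
C A^{-1} B = -4/5
G(0) = D - C A^{-1} B = -1 - (-4/5) = -1/5 ≈ -0.2000

-0.2000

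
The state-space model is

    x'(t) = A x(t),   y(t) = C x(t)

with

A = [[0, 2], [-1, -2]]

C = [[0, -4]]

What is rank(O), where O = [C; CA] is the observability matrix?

2

CA = [[4, 8]]
Observability matrix O = [C; CA] = [[0, -4], [4, 8]]
det(O) = 0·8 - (-4)·4 = 0 - (-16) = 16 ≠ 0, so rank(O) = 2.
rank(O) = 2 = n, so the pair (A, C) is completely observable.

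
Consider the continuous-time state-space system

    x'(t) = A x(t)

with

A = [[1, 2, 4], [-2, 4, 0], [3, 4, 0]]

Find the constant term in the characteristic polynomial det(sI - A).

80

Expand det(sI - A) for the 3×3 matrix.
p(s) = s^3 - 5s^2 - 4s + 80.
(Check: constant term = det(-A) = (-1)^3 det A = 80; coefficient of s^2 = -tr A = -5.)
The constant term is 80.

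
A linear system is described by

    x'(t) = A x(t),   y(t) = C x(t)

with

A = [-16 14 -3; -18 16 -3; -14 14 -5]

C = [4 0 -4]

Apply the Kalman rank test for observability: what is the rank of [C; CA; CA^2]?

CA = [[-8, 0, 8]]
CA^2 = [[16, 0, -16]]
Observability matrix O = [C; CA; CA^2] = [[4, 0, -4], [-8, 0, 8], [16, 0, -16]]
Every row of O is a scalar multiple of row 1 = [4, 0, -4] (multipliers 1, -2, 4), so the rows span a one-dimensional space.
O ≠ 0, hence rank(O) = 1.
rank(O) = 1 < n = 3, so the pair (A, C) is not completely observable.

1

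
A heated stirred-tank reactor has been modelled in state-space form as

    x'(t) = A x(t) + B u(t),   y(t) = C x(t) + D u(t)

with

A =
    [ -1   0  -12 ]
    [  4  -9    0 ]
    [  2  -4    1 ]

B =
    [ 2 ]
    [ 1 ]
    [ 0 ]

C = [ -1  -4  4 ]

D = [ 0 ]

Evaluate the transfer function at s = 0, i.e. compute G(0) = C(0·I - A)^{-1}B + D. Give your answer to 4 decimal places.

-6.0000

G(0) = C(-A)^{-1}B + D = -C A^{-1} B + D.
det A = -15, so A^{-1} = (1/-15)·adj(A) = [[3/5, -16/5, 36/5], [4/15, -23/15, 16/5], [-2/15, 4/15, -3/5]]
A^{-1} B = [-2, -1, 0]^T
C A^{-1} B = 6
G(0) = D - C A^{-1} B = 0 - (6) = -6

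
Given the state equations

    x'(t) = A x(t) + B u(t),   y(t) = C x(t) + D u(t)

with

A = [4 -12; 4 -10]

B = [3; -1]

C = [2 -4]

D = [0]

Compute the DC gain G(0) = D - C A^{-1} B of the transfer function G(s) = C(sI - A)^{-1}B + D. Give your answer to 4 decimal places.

G(0) = C(-A)^{-1}B + D = -C A^{-1} B + D.
det A = 8, so A^{-1} = (1/8)·adj(A) = [[-5/4, 3/2], [-1/2, 1/2]]
A^{-1} B = [-21/4, -2]^T
C A^{-1} B = -5/2
G(0) = D - C A^{-1} B = 0 - (-5/2) = 5/2 ≈ 2.5000

2.5000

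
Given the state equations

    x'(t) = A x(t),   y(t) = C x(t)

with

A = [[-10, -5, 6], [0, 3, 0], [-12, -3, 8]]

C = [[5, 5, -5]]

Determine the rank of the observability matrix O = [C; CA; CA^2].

2

CA = [[10, 5, -10]]
CA^2 = [[20, -5, -20]]
Observability matrix O = [C; CA; CA^2] = [[5, 5, -5], [10, 5, -10], [20, -5, -20]]
The columns c1, c2, c3 of O are linearly dependent: c1 + c3 = 0 (check each entry), so rank(O) ≤ 2.
The 2×2 minor from rows 1, 2, columns 1, 2 is 5·5 - 5·10 = 25 - 50 = -25 ≠ 0, so rank(O) = 2.
rank(O) = 2 < n = 3, so the pair (A, C) is not completely observable.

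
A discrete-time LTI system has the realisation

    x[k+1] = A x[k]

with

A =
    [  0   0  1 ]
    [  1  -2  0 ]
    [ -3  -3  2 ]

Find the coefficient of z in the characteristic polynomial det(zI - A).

Expand det(zI - A) for the 3×3 matrix.
p(z) = z^3 - z + 9.
(Check: constant term = det(-A) = (-1)^3 det A = 9; coefficient of z^2 = -tr A = 0.)
The coefficient of z is -1.

-1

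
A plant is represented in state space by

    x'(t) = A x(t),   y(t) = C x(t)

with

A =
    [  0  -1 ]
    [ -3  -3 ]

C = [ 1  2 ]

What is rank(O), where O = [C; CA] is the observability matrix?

CA = [[-6, -7]]
Observability matrix O = [C; CA] = [[1, 2], [-6, -7]]
det(O) = 1·(-7) - 2·(-6) = -7 - (-12) = 5 ≠ 0, so rank(O) = 2.
rank(O) = 2 = n, so the pair (A, C) is completely observable.

2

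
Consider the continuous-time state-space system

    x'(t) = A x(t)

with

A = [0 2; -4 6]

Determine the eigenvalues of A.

2, 4

det(sI - A) = s^2 - (tr A)s + det A, with tr A = 0 + 6 = 6 and det A = 0·6 - 2·(-4) = 0 - (-8) = 8.
So p(s) = det(sI - A) = s^2 - 6s + 8.
Factor s^2 - 6s + 8: two numbers with sum 6 and product 8 are 4 and 2, so s^2 - 6s + 8 = (s - 4)(s - 2).
Hence p(s) = (s - 4) (s - 2), with roots 2, 4.
At least one eigenvalue has non-negative real part, so the system is not asymptotically stable.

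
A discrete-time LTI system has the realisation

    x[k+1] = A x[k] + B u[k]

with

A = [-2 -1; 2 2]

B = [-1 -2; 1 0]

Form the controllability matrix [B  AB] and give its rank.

2

AB = [[1, 4], [0, -4]]
Controllability matrix C = [B  AB] = [[-1, -2, 1, 4], [1, 0, 0, -4]]
Take the 2×2 submatrix of C formed by columns 1, 2: [[-1, -2], [1, 0]]. Its determinant is (-1)·0 - (-2)·1 = 0 - (-2) = 2 ≠ 0.
So rank(C) ≥ 2; since C has 2 rows, rank(C) = 2.
rank(C) = 2 = n, so the pair (A, B) is completely controllable.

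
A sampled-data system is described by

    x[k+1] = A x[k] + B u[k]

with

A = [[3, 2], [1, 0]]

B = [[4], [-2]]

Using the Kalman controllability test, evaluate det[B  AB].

32

AB = [[8], [4]]
Controllability matrix C = [B  AB] = [[4, 8], [-2, 4]]
det(C) = 4·4 - 8·(-2) = 16 - (-16) = 32
Since det(C) ≠ 0, rank(C) = 2 and the system is completely controllable.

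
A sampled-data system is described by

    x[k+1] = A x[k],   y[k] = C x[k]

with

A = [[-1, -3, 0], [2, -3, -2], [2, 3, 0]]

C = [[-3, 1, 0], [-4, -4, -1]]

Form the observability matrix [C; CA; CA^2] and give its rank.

CA = [[5, 6, -2], [-6, 21, 8]]
CA^2 = [[3, -39, -12], [64, -21, -42]]
Observability matrix O = [C; CA; CA^2] = [[-3, 1, 0], [-4, -4, -1], [5, 6, -2], [-6, 21, 8], [3, -39, -12], [64, -21, -42]]
Take the 3×3 submatrix of O formed by rows 1, 2, 3: [[-3, 1, 0], [-4, -4, -1], [5, 6, -2]]. Its determinant is (-3)·((-4)·(-2) - (-1)·6) - 1·((-4)·(-2) - (-1)·5) + 0·((-4)·6 - (-4)·5) = (-3)·14 - 1·13 + 0·(-4) = -55 ≠ 0.
So rank(O) ≥ 3; since O has 3 columns, rank(O) = 3.
rank(O) = 3 = n, so the pair (A, C) is completely observable.

3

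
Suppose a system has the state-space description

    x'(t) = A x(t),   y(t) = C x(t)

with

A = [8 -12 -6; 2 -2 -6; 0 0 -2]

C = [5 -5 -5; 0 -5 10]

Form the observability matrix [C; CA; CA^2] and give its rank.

2

CA = [[30, -50, 10], [-10, 10, 10]]
CA^2 = [[140, -260, 100], [-60, 100, -20]]
Observability matrix O = [C; CA; CA^2] = [[5, -5, -5], [0, -5, 10], [30, -50, 10], [-10, 10, 10], [140, -260, 100], [-60, 100, -20]]
The columns c1, c2, c3 of O are linearly dependent: 3·c1 + 2·c2 + c3 = 0 (check each entry), so rank(O) ≤ 2.
The 2×2 minor from rows 1, 2, columns 1, 2 is 5·(-5) - (-5)·0 = -25 - 0 = -25 ≠ 0, so rank(O) = 2.
rank(O) = 2 < n = 3, so the pair (A, C) is not completely observable.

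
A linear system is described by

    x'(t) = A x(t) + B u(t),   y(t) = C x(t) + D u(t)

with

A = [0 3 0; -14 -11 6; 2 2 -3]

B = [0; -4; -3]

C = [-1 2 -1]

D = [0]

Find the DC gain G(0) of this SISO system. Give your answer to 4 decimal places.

G(0) = C(-A)^{-1}B + D = -C A^{-1} B + D.
det A = -90, so A^{-1} = (1/-90)·adj(A) = [[-7/30, -1/10, -1/5], [1/3, 0, 0], [1/15, -1/15, -7/15]]
A^{-1} B = [1, 0, 5/3]^T
C A^{-1} B = -8/3
G(0) = D - C A^{-1} B = 0 - (-8/3) = 8/3 ≈ 2.6667

2.6667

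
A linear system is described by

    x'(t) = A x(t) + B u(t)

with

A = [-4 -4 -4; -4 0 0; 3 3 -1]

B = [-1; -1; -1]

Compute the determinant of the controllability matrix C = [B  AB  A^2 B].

844

AB = [[12], [4], [-5]]
A^2B = [[-44], [-48], [53]]
Controllability matrix C = [B  AB  A^2B] = [[-1, 12, -44], [-1, 4, -48], [-1, -5, 53]]
Expanding along the first row, det(C) = (-1)·(4·53 - (-48)·(-5)) - 12·((-1)·53 - (-48)·(-1)) + (-44)·((-1)·(-5) - 4·(-1)) = (-1)·(-28) - 12·(-101) + (-44)·9 = 844
Since det(C) ≠ 0, rank(C) = 3 and the system is completely controllable.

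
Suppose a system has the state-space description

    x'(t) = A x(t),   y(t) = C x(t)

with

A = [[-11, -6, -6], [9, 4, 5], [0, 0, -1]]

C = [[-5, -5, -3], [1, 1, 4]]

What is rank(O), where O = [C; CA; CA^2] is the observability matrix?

2

CA = [[10, 10, 8], [-2, -2, -5]]
CA^2 = [[-20, -20, -18], [4, 4, 7]]
Observability matrix O = [C; CA; CA^2] = [[-5, -5, -3], [1, 1, 4], [10, 10, 8], [-2, -2, -5], [-20, -20, -18], [4, 4, 7]]
The columns c1, c2, c3 of O are linearly dependent: -c1 + c2 = 0 (check each entry), so rank(O) ≤ 2.
The 2×2 minor from rows 1, 2, columns 1, 3 is (-5)·4 - (-3)·1 = -20 - (-3) = -17 ≠ 0, so rank(O) = 2.
rank(O) = 2 < n = 3, so the pair (A, C) is not completely observable.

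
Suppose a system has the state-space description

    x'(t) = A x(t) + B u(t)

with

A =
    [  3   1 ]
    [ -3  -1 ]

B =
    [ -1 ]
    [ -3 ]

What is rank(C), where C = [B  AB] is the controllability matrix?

2

AB = [[-6], [6]]
Controllability matrix C = [B  AB] = [[-1, -6], [-3, 6]]
det(C) = (-1)·6 - (-6)·(-3) = -6 - 18 = -24 ≠ 0, so rank(C) = 2.
rank(C) = 2 = n, so the pair (A, B) is completely controllable.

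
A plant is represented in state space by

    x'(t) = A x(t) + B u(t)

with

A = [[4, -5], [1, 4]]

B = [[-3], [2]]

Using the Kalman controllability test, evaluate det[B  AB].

29

AB = [[-22], [5]]
Controllability matrix C = [B  AB] = [[-3, -22], [2, 5]]
det(C) = (-3)·5 - (-22)·2 = -15 - (-44) = 29
Since det(C) ≠ 0, rank(C) = 2 and the system is completely controllable.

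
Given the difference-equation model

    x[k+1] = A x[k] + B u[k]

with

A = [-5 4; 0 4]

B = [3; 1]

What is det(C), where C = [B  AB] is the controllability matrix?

AB = [[-11], [4]]
Controllability matrix C = [B  AB] = [[3, -11], [1, 4]]
det(C) = 3·4 - (-11)·1 = 12 - (-11) = 23
Since det(C) ≠ 0, rank(C) = 2 and the system is completely controllable.

23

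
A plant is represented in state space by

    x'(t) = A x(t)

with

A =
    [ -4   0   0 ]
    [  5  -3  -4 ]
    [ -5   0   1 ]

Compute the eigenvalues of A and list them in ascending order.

-4, -3, 1

det(sI - A) = s^3 - (tr A)s^2 + (M11 + M22 + M33)s - det A, where Mii is the 2×2 principal minor of A obtained by deleting row i and column i.
tr A = (-4) + (-3) + 1 = -6; M11 = (-3)·1 - (-4)·0 = -3 - 0 = -3; M22 = (-4)·1 - 0·(-5) = -4 - 0 = -4; M33 = (-4)·(-3) - 0·5 = 12 - 0 = 12; sum of minors = 5.
det A = (-4)·((-3)·1 - (-4)·0) - 0·(5·1 - (-4)·(-5)) + 0·(5·0 - (-3)·(-5)) = (-4)·(-3) - 0·(-15) + 0·(-15) = 12.
So p(s) = det(sI - A) = s^3 + 6s^2 + 5s - 12.
Rational-root test: any integer root divides -12. Testing small divisors, s = 1 works: p(1) = 1 + 6 + 5 + (-12) = 0, so (s - 1) is a factor.
Dividing, p(s) = (s - 1)(s^2 + 7s + 12).
Factor s^2 + 7s + 12: two numbers with sum -7 and product 12 are -3 and -4, so s^2 + 7s + 12 = (s + 3)(s + 4).
Hence p(s) = (s - 1) (s + 3) (s + 4), with roots -4, -3, 1.
At least one eigenvalue has non-negative real part, so the system is not asymptotically stable.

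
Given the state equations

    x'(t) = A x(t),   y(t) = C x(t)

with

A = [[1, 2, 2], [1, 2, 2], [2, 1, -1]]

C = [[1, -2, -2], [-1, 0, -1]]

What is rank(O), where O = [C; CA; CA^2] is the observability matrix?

CA = [[-5, -4, 0], [-3, -3, -1]]
CA^2 = [[-9, -18, -18], [-8, -13, -11]]
Observability matrix O = [C; CA; CA^2] = [[1, -2, -2], [-1, 0, -1], [-5, -4, 0], [-3, -3, -1], [-9, -18, -18], [-8, -13, -11]]
Take the 3×3 submatrix of O formed by rows 1, 2, 3: [[1, -2, -2], [-1, 0, -1], [-5, -4, 0]]. Its determinant is 1·(0·0 - (-1)·(-4)) - (-2)·((-1)·0 - (-1)·(-5)) + (-2)·((-1)·(-4) - 0·(-5)) = 1·(-4) - (-2)·(-5) + (-2)·4 = -22 ≠ 0.
So rank(O) ≥ 3; since O has 3 columns, rank(O) = 3.
rank(O) = 3 = n, so the pair (A, C) is completely observable.

3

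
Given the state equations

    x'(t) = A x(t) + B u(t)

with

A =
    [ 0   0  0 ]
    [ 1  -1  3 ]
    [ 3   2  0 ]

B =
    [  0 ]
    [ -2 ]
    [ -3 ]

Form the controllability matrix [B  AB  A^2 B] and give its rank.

2

AB = [[0], [-7], [-4]]
A^2B = [[0], [-5], [-14]]
Controllability matrix C = [B  AB  A^2B] = [[0, 0, 0], [-2, -7, -5], [-3, -4, -14]]
Row 1 of C is identically zero, so rank(C) ≤ 2.
The 2×2 minor from rows 2, 3, columns 1, 2 is (-2)·(-4) - (-7)·(-3) = 8 - 21 = -13 ≠ 0, so rank(C) = 2.
rank(C) = 2 < n = 3, so the pair (A, B) is not completely controllable.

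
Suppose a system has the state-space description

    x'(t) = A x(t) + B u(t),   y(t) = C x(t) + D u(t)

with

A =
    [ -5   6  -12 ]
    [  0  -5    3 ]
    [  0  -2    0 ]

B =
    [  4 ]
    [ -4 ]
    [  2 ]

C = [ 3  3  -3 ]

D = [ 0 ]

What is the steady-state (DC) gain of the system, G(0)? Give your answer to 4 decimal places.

-21.6000

G(0) = C(-A)^{-1}B + D = -C A^{-1} B + D.
det A = -30, so A^{-1} = (1/-30)·adj(A) = [[-1/5, -4/5, 7/5], [0, 0, -1/2], [0, 1/3, -5/6]]
A^{-1} B = [26/5, -1, -3]^T
C A^{-1} B = 108/5
G(0) = D - C A^{-1} B = 0 - (108/5) = -108/5 ≈ -21.6000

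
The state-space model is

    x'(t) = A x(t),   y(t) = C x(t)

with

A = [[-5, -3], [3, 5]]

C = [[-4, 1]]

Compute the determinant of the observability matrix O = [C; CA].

CA = [[23, 17]]
Observability matrix O = [C; CA] = [[-4, 1], [23, 17]]
det(O) = (-4)·17 - 1·23 = -68 - 23 = -91
Since det(O) ≠ 0, rank(O) = 2 and the system is completely observable.

-91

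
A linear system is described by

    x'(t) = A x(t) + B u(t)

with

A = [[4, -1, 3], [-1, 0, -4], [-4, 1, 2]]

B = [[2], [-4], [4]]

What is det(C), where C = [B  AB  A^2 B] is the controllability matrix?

824

AB = [[24], [-18], [-4]]
A^2B = [[102], [-8], [-122]]
Controllability matrix C = [B  AB  A^2B] = [[2, 24, 102], [-4, -18, -8], [4, -4, -122]]
Expanding along the first row, det(C) = 2·((-18)·(-122) - (-8)·(-4)) - 24·((-4)·(-122) - (-8)·4) + 102·((-4)·(-4) - (-18)·4) = 2·2164 - 24·520 + 102·88 = 824
Since det(C) ≠ 0, rank(C) = 3 and the system is completely controllable.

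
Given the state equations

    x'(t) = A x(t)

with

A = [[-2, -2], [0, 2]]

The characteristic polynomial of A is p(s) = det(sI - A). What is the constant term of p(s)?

-4

For a 2×2 matrix, det(sI - A) = s^2 - (tr A)s + det A.
tr A = 0, det A = -4.
So p(s) = s^2 - 4.
The constant term is -4.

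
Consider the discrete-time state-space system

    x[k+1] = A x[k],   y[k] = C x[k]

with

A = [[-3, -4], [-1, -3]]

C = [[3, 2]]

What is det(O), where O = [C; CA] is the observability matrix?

-32

CA = [[-11, -18]]
Observability matrix O = [C; CA] = [[3, 2], [-11, -18]]
det(O) = 3·(-18) - 2·(-11) = -54 - (-22) = -32
Since det(O) ≠ 0, rank(O) = 2 and the system is completely observable.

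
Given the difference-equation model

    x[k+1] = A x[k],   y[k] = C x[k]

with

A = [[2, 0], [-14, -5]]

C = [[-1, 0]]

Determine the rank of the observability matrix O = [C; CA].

CA = [[-2, 0]]
Observability matrix O = [C; CA] = [[-1, 0], [-2, 0]]
Every row of O is a scalar multiple of row 1 = [-1, 0] (multipliers 1, 2), so the rows span a one-dimensional space.
O ≠ 0, hence rank(O) = 1.
rank(O) = 1 < n = 2, so the pair (A, C) is not completely observable.

1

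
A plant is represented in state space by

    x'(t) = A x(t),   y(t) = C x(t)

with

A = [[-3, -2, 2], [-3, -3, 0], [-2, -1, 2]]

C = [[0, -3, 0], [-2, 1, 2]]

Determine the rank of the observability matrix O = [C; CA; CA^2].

3

CA = [[9, 9, 0], [-1, -1, 0]]
CA^2 = [[-54, -45, 18], [6, 5, -2]]
Observability matrix O = [C; CA; CA^2] = [[0, -3, 0], [-2, 1, 2], [9, 9, 0], [-1, -1, 0], [-54, -45, 18], [6, 5, -2]]
Take the 3×3 submatrix of O formed by rows 1, 2, 3: [[0, -3, 0], [-2, 1, 2], [9, 9, 0]]. Its determinant is 0·(1·0 - 2·9) - (-3)·((-2)·0 - 2·9) + 0·((-2)·9 - 1·9) = 0·(-18) - (-3)·(-18) + 0·(-27) = -54 ≠ 0.
So rank(O) ≥ 3; since O has 3 columns, rank(O) = 3.
rank(O) = 3 = n, so the pair (A, C) is completely observable.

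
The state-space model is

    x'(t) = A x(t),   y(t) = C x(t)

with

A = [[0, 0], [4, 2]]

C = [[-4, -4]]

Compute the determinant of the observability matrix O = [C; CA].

CA = [[-16, -8]]
Observability matrix O = [C; CA] = [[-4, -4], [-16, -8]]
det(O) = (-4)·(-8) - (-4)·(-16) = 32 - 64 = -32
Since det(O) ≠ 0, rank(O) = 2 and the system is completely observable.

-32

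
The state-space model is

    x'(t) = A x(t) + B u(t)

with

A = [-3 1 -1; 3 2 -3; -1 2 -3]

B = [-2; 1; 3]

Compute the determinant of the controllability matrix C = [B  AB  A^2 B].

-1008

AB = [[4], [-13], [-5]]
A^2B = [[-20], [1], [-15]]
Controllability matrix C = [B  AB  A^2B] = [[-2, 4, -20], [1, -13, 1], [3, -5, -15]]
Expanding along the first row, det(C) = (-2)·((-13)·(-15) - 1·(-5)) - 4·(1·(-15) - 1·3) + (-20)·(1·(-5) - (-13)·3) = (-2)·200 - 4·(-18) + (-20)·34 = -1008
Since det(C) ≠ 0, rank(C) = 3 and the system is completely controllable.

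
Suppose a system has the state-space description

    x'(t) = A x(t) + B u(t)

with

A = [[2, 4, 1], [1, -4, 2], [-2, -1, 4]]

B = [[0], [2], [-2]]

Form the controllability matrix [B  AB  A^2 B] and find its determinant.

2096

AB = [[6], [-12], [-10]]
A^2B = [[-46], [34], [-40]]
Controllability matrix C = [B  AB  A^2B] = [[0, 6, -46], [2, -12, 34], [-2, -10, -40]]
Expanding along the first row, det(C) = 0·((-12)·(-40) - 34·(-10)) - 6·(2·(-40) - 34·(-2)) + (-46)·(2·(-10) - (-12)·(-2)) = 0·820 - 6·(-12) + (-46)·(-44) = 2096
Since det(C) ≠ 0, rank(C) = 3 and the system is completely controllable.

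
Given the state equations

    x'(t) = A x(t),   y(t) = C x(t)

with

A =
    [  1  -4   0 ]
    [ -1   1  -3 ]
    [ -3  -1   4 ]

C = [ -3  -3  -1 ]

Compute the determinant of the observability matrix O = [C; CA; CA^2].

CA = [[3, 10, 5]]
CA^2 = [[-22, -7, -10]]
Observability matrix O = [C; CA; CA^2] = [[-3, -3, -1], [3, 10, 5], [-22, -7, -10]]
Expanding along the first row, det(O) = (-3)·(10·(-10) - 5·(-7)) - (-3)·(3·(-10) - 5·(-22)) + (-1)·(3·(-7) - 10·(-22)) = (-3)·(-65) - (-3)·80 + (-1)·199 = 236
Since det(O) ≠ 0, rank(O) = 3 and the system is completely observable.

236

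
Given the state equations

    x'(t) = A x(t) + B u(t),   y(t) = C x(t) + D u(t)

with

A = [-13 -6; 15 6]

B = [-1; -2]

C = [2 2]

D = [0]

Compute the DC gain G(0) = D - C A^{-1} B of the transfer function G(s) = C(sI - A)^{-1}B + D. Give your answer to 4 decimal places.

-3.8333

G(0) = C(-A)^{-1}B + D = -C A^{-1} B + D.
det A = 12, so A^{-1} = (1/12)·adj(A) = [[1/2, 1/2], [-5/4, -13/12]]
A^{-1} B = [-3/2, 41/12]^T
C A^{-1} B = 23/6
G(0) = D - C A^{-1} B = 0 - (23/6) = -23/6 ≈ -3.8333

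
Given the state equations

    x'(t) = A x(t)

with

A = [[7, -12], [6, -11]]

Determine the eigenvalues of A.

-5, 1

det(sI - A) = s^2 - (tr A)s + det A, with tr A = 7 + (-11) = -4 and det A = 7·(-11) - (-12)·6 = -77 - (-72) = -5.
So p(s) = det(sI - A) = s^2 + 4s - 5.
Factor s^2 + 4s - 5: two numbers with sum -4 and product -5 are 1 and -5, so s^2 + 4s - 5 = (s - 1)(s + 5).
Hence p(s) = (s - 1) (s + 5), with roots -5, 1.
At least one eigenvalue has non-negative real part, so the system is not asymptotically stable.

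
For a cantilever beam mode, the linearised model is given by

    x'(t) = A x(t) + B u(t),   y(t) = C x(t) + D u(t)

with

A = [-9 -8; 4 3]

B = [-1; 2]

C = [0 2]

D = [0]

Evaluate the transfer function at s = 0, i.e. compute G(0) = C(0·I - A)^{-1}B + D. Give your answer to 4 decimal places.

5.6000

G(0) = C(-A)^{-1}B + D = -C A^{-1} B + D.
det A = 5, so A^{-1} = (1/5)·adj(A) = [[3/5, 8/5], [-4/5, -9/5]]
A^{-1} B = [13/5, -14/5]^T
C A^{-1} B = -28/5
G(0) = D - C A^{-1} B = 0 - (-28/5) = 28/5 ≈ 5.6000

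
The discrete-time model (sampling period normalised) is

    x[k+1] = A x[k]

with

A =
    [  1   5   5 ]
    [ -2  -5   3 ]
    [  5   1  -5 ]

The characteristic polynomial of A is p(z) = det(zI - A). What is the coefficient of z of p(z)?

-3

Expand det(zI - A) for the 3×3 matrix.
p(z) = z^3 + 9z^2 - 3z - 162.
(Check: constant term = det(-A) = (-1)^3 det A = -162; coefficient of z^2 = -tr A = 9.)
The coefficient of z is -3.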